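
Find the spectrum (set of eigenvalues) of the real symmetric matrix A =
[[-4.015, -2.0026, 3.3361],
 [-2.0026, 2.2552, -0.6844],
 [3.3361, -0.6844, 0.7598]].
sigma(A) ≈ {-6, 1, 4}

A is real symmetric, so its spectrum consists of real eigenvalues. Expanding the characteristic polynomial of the displayed matrix gives
  det(λ I - A) = p(λ) = λ^3 + (1)λ^2 + (-26)λ + (24).
Solving p(λ) = 0 yields eigenvalues ≈ -6, 1, 4. (A is shown rounded to 4 decimals, so these recover the underlying integer eigenvalues to within that precision.)
Verification: the trace of A = -1 equals the sum of eigenvalues -1, and det(A) ≈ -24.0008 matches the eigenvalue product -24.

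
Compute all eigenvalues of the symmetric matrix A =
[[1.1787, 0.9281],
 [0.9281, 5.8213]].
sigma(A) ≈ {1, 6}

A is real symmetric, so its spectrum consists of real eigenvalues. Expanding the characteristic polynomial of the displayed matrix gives
  det(λ I - A) = p(λ) = λ^2 + (-7)λ + (6).
Solving p(λ) = 0 yields eigenvalues ≈ 1, 6. (A is shown rounded to 4 decimals, so these recover the underlying integer eigenvalues to within that precision.)
Verification: the trace of A = 7 equals the sum of eigenvalues 7, and det(A) ≈ 6.0002 matches the eigenvalue product 6.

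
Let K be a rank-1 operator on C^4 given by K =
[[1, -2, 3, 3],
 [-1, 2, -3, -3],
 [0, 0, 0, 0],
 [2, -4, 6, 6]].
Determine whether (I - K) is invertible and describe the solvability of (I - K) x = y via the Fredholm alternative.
(I - K) is invertible (det(I - K) = -8 ≠ 0), so for every y in C^4 the equation (I - K) x = y has a unique solution.

K has rank 1, so it is an outer product K = u v^T: every row of K is a multiple of one row vector. Reading off the entries, u = (1, -1, 0, 2) and v = (1, -2, 3, 3) (row i of K equals u_i·v^T). A rank-one matrix u v^T satisfies K u = u (v·u) and kills the (3)-dimensional subspace v^⊥, so its characteristic polynomial is lambda^3 (lambda - v·u) with v·u = tr K = 9. Hence the eigenvalues of I - K are 1 (multiplicity 3) and 1 - (9) = -8, so det(I - K) = -8. (Direct check: I - K =
[[0, 2, -3, -3],
 [1, -1, 3, 3],
 [0, 0, 1, 0],
 [-2, 4, -6, -5]]
has determinant -8.) The finite-dimensional Fredholm alternative says: either (I - K) is invertible, or ker(I - K) ≠ {0} and then range(I - K) = ker((I - K)^*)^⊥, with dim ker(I - K) = dim ker((I - K)^*). Since det(I - K) ≠ 0, 1 is not an eigenvalue of K and ker(I - K) = {0}, so we are in the first case: for every y there is a unique x = (I - K)^(-1) y. Explicitly, by the Sherman–Morrison formula, (I - u v^T)^(-1) = I + u v^T/(1 - v·u), i.e. (I - K)^(-1) = I + K/(-8).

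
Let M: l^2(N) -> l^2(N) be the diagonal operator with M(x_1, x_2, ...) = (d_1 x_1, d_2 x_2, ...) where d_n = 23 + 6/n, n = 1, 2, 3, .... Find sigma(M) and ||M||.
sigma(M) = {23 + 6/n : n ≥ 1} ∪ {23}; ||M|| = 29

A bounded diagonal operator on l^2 with diagonal entries d_n has spectrum equal to the closure of {d_n : n ≥ 1}: every d_n is an eigenvalue (with eigenvector e_n), so {d_n} ⊂ sigma(M); the spectrum is closed, so its closure is too; and for lambda not in the closure, (M - lambda I) has bounded inverse (the diagonal entries 1/(d_n - lambda) are bounded). For our sequence d_n = 23 + 6/n, n = 1, 2, 3, ...:
  - {d_n} = {23 + 6/n : n ≥ 1}; the only limit point is 23
  - closure = {23 + 6/n : n ≥ 1} ∪ {23}
For the norm: a diagonal operator has ||M|| = sup_n |d_n|. Here d_n = 23 + 6/n is positive and decreasing, so sup_n |d_n| = d_1 = 23 + 6 = 29. So ||M|| = 29.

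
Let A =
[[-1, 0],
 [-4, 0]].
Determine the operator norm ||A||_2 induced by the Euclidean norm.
||A||_2 = sqrt(17) ≈ 4.1231 (= sqrt(largest eigenvalue of A^T A))

||A||_2 = sigma_max(A) = sqrt(lambda_max(A^T A)). Form the symmetric matrix M = A^T A =
[[17, 0],
 [0, 0]].
Its characteristic polynomial (trace, determinant of M give the coefficients) is
  p(λ) = det(λ I - M) = λ^2 - 17λ.
For λ^2 - 17λ the discriminant is 289. It is a perfect square (17^2), so the roots are rational: λ = (17 ± 17)/2 = 17, 0.
So the eigenvalues of A^T A are ≈ 0, 17 (all ≥ 0, as they must be for A^T A). The largest is λ_max = 17, hence ||A||_2 = sqrt(λ_max) = sqrt(17) ≈ 4.1231.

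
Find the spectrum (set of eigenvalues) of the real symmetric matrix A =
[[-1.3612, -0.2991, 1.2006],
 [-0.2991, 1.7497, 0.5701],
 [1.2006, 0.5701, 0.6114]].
sigma(A) ≈ {-2, 1, 2}

A is real symmetric, so its spectrum consists of real eigenvalues. Expanding the characteristic polynomial of the displayed matrix gives
  det(λ I - A) = p(λ) = λ^3 + (-1)λ^2 + (-4)λ + (4).
Solving p(λ) = 0 yields eigenvalues ≈ -2, 1, 2. (A is shown rounded to 4 decimals, so these recover the underlying integer eigenvalues to within that precision.)
Verification: the trace of A = 1 equals the sum of eigenvalues 1, and det(A) ≈ -4.0000 matches the eigenvalue product -4.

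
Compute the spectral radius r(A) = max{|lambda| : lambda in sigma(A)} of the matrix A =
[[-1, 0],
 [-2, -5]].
r(A) = 5

The eigenvalues of A are the roots of its characteristic polynomial. With M = A (coefficients from the trace and determinant):
  p(λ) = det(λ I - M) = λ^2 + 6λ + 5.
For λ^2 + 6λ + 5 the discriminant is 16. It is a perfect square (4^2), so the roots are rational: λ = (-6 ± 4)/2 = -1, -5.
Thus the eigenvalues (to 4 decimals) are -1 (modulus 1); -5 (modulus 5). The spectral radius is the largest modulus: r(A) = 5. (Cross-check: r(A) ≤ ||A||_2 ≈ 5.3983; equality holds whenever A is normal, though it can also hold for some non-normal A.)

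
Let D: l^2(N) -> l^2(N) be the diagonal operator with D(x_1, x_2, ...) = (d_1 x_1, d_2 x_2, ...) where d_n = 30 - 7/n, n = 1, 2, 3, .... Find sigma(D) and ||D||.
sigma(D) = {30 - 7/n : n ≥ 1} ∪ {30}; ||D|| = 30

A bounded diagonal operator on l^2 with diagonal entries d_n has spectrum equal to the closure of {d_n : n ≥ 1}: every d_n is an eigenvalue (with eigenvector e_n), so {d_n} ⊂ sigma(D); the spectrum is closed, so its closure is too; and for lambda not in the closure, (D - lambda I) has bounded inverse (the diagonal entries 1/(d_n - lambda) are bounded). For our sequence d_n = 30 - 7/n, n = 1, 2, 3, ...:
  - {d_n} = {30 - 7/n : n ≥ 1}; the only limit point is 30
  - closure = {30 - 7/n : n ≥ 1} ∪ {30}
For the norm: a diagonal operator has ||D|| = sup_n |d_n|. Here d_n = 30 - 7/n increases monotonically from d_1 = 23 toward 30, with all terms in [23, 30); so sup_n |d_n| = 30 (the supremum is the limit, not attained). So ||D|| = 30.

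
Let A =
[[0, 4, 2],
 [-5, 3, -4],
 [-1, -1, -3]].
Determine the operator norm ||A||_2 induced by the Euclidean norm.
||A||_2 ≈ 7.3839 (= sqrt(largest eigenvalue of A^T A))

||A||_2 = sigma_max(A) = sqrt(lambda_max(A^T A)). Form the symmetric matrix M = A^T A =
[[26, -14, 23],
 [-14, 26, -1],
 [23, -1, 29]].
Its characteristic polynomial (trace, sum of principal 2x2 minors, determinant of M give the coefficients) is
  p(λ) = det(λ I - M) = λ^3 - 81λ^2 + 1458λ - 784.
No integer candidate from the rational root theorem (±divisors of 784) is a root, so the roots are irrational. The cubic discriminant is Δ = 1533086244 > 0, so there are three distinct real roots. p(0) = -784 and p(1) = 594 have opposite signs, so a root lies in (0, 1); Newton's method refines it to λ ≈ 0.5547. p(25) = 666 and p(26) = -56 have opposite signs, so a root lies in (25, 26); Newton's method refines it to λ ≈ 25.9228. p(54) = -784 and p(55) = 756 have opposite signs, so a root lies in (54, 55); Newton's method refines it to λ ≈ 54.5225. Check (Vieta): the three roots sum to 81, matching tr M = 81.
So the eigenvalues of A^T A are ≈ 0.5547, 25.9228, 54.5225 (all ≥ 0, as they must be for A^T A). The largest is λ_max ≈ 54.5225, hence ||A||_2 = sqrt(λ_max) ≈ 7.3839.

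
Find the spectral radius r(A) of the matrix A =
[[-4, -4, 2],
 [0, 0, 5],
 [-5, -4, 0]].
r(A) ≈ 5.728

The eigenvalues of A are the roots of its characteristic polynomial. With M = A (coefficients from the trace, the sum of principal 2x2 minors, and det A):
  p(λ) = det(λ I - M) = λ^3 + 4λ^2 + 30λ - 20.
No integer candidate from the rational root theorem (±divisors of 20) is a root, so the roots are irrational. The cubic discriminant is Δ = -142480 < 0, so there is one real root and a complex-conjugate pair. p(0) = -20 and p(1) = 15 have opposite signs, so a root lies in (0, 1); Newton's method refines it to λ ≈ 0.6096. Dividing out (λ - (0.6096)) leaves approximately λ^2 + 4.6096λ + 32.8099. For λ^2 + 4.6096λ + 32.8099 the discriminant is -109.9913. It is negative, so the remaining roots are the complex-conjugate pair λ ≈ -2.3048 ± 5.2438i. Their product equals the constant term, so |λ|^2 ≈ 32.8099 and |λ| ≈ 5.728.
Thus the eigenvalues (to 4 decimals) are 0.6096 (modulus 0.6096); -2.3048 ± 5.2438i (modulus 5.728). The spectral radius is the largest modulus: r(A) ≈ 5.728. (Cross-check: r(A) ≤ ||A||_2 ≈ 8.6903; equality holds whenever A is normal, though it can also hold for some non-normal A.)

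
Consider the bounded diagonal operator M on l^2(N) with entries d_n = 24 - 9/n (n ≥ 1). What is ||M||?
||M|| = 24

For a diagonal operator on l^2 with entries d_n, ||M|| = sup_n |d_n|. Here d_1 = 15, d_2 = 39/2, ..., and d_n = 24 - 9/n increases monotonically toward 24. All terms lie in [15, 24), so |d_n| = d_n and the supremum is the limit 24, which is not attained by any individual d_n. Hence ||M|| = 24.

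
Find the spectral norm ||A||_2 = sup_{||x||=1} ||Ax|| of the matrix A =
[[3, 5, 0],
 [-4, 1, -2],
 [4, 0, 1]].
||A||_2 ≈ 7.0025 (= sqrt(largest eigenvalue of A^T A))

||A||_2 = sigma_max(A) = sqrt(lambda_max(A^T A)). Form the symmetric matrix M = A^T A =
[[41, 11, 12],
 [11, 26, -2],
 [12, -2, 5]].
Its characteristic polynomial (trace, sum of principal 2x2 minors, determinant of M give the coefficients) is
  p(λ) = det(λ I - M) = λ^3 - 72λ^2 + 1132λ - 289.
No integer candidate from the rational root theorem (±divisors of 289) is a root, so the roots are irrational. The cubic discriminant is Δ = 830868197 > 0, so there are three distinct real roots. p(0) = -289 and p(1) = 772 have opposite signs, so a root lies in (0, 1); Newton's method refines it to λ ≈ 0.2596. p(22) = 415 and p(23) = -174 have opposite signs, so a root lies in (22, 23); Newton's method refines it to λ ≈ 22.7061. p(49) = -44 and p(50) = 1311 have opposite signs, so a root lies in (49, 50); Newton's method refines it to λ ≈ 49.0343. Check (Vieta): the three roots sum to 72, matching tr M = 72.
So the eigenvalues of A^T A are ≈ 0.2596, 22.7061, 49.0343 (all ≥ 0, as they must be for A^T A). The largest is λ_max ≈ 49.0343, hence ||A||_2 = sqrt(λ_max) ≈ 7.0025.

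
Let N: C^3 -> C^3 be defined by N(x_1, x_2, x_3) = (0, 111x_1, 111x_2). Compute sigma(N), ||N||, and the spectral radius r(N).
sigma(N) = {0}; ||N|| = 111; r(N) = 0. (N is nilpotent with N^3 = 0.)

On C^3, N is a strictly lower-triangular matrix with 111 on the subdiagonal and zeros elsewhere, so its characteristic polynomial is lambda^3 and every eigenvalue is 0: sigma(N) = {0}. For the operator norm, N e_i = 111e_{i+1} for i = 1, ..., 2 and N e_3 = 0, so the singular values of N are 111 (with multiplicity 2) and 0; hence ||N|| = 111. The spectral radius r(N) = max|lambda| = 0. Note ||N|| > r(N) — characteristic of non-normal nilpotent operators. Indeed N^3 = 0.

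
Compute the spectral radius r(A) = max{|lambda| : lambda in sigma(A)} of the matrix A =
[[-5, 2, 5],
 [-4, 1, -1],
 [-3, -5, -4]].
r(A) ≈ 7.3916

The eigenvalues of A are the roots of its characteristic polynomial. With M = A (coefficients from the trace, the sum of principal 2x2 minors, and det A):
  p(λ) = det(λ I - M) = λ^3 + 8λ^2 + 29λ - 134.
No integer candidate from the rational root theorem (±divisors of 134) is a root, so the roots are irrational. The cubic discriminant is Δ = -813696 < 0, so there is one real root and a complex-conjugate pair. p(2) = -36 and p(3) = 52 have opposite signs, so a root lies in (2, 3); Newton's method refines it to λ ≈ 2.4526. Dividing out (λ - (2.4526)) leaves approximately λ^2 + 10.4526λ + 54.636. For λ^2 + 10.4526λ + 54.636 the discriminant is -109.2872. It is negative, so the remaining roots are the complex-conjugate pair λ ≈ -5.2263 ± 5.227i. Their product equals the constant term, so |λ|^2 ≈ 54.636 and |λ| ≈ 7.3916.
Thus the eigenvalues (to 4 decimals) are 2.4526 (modulus 2.4526); -5.2263 ± 5.227i (modulus 7.3916). The spectral radius is the largest modulus: r(A) ≈ 7.3916. (Cross-check: r(A) ≤ ||A||_2 ≈ 8.243; equality holds whenever A is normal, though it can also hold for some non-normal A.)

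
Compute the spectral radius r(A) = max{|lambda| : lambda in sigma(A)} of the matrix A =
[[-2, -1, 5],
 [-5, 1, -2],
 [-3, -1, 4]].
r(A) ≈ 3.3089

The eigenvalues of A are the roots of its characteristic polynomial. With M = A (coefficients from the trace, the sum of principal 2x2 minors, and det A):
  p(λ) = det(λ I - M) = λ^3 - 3λ^2 + 2λ - 10.
No integer candidate from the rational root theorem (±divisors of 10) is a root, so the roots are irrational. The cubic discriminant is Δ = -2696 < 0, so there is one real root and a complex-conjugate pair. p(3) = -4 and p(4) = 14 have opposite signs, so a root lies in (3, 4); Newton's method refines it to λ ≈ 3.3089. Dividing out (λ - (3.3089)) leaves approximately λ^2 + 0.3089λ + 3.0221. For λ^2 + 0.3089λ + 3.0221 the discriminant is -11.9932. It is negative, so the remaining roots are the complex-conjugate pair λ ≈ -0.1545 ± 1.7316i. Their product equals the constant term, so |λ|^2 ≈ 3.0221 and |λ| ≈ 1.7384.
Thus the eigenvalues (to 4 decimals) are 3.3089 (modulus 3.3089); -0.1545 ± 1.7316i (modulus 1.7384). The spectral radius is the largest modulus: r(A) ≈ 3.3089. (Cross-check: r(A) ≤ ||A||_2 ≈ 7.4513; equality holds whenever A is normal, though it can also hold for some non-normal A.)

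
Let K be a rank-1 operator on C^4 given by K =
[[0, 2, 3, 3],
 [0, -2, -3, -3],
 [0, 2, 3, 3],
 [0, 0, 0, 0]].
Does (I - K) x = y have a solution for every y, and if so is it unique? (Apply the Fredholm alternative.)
(I - K) is singular (det(I - K) = 0, i.e. 1 ∈ sigma(K)). (I - K) x = y is solvable iff y ⊥ ker((I - K)^*) = span{(0, 2, 3, 3)}, i.e. iff 2y_2 + 3y_3 + 3y_4 = 0. When solvable, the solutions are x = y + c·(1, -1, 1, 0), c arbitrary (ker(I - K) = span{(1, -1, 1, 0)}, dimension 1).

K has rank 1, so it is an outer product K = u v^T: every row of K is a multiple of one row vector. Reading off the entries, u = (1, -1, 1, 0) and v = (0, 2, 3, 3) (row i of K equals u_i·v^T). A rank-one matrix u v^T satisfies K u = u (v·u) and kills the (3)-dimensional subspace v^⊥, so its characteristic polynomial is lambda^3 (lambda - v·u) with v·u = tr K = 1. Hence the eigenvalues of I - K are 1 (multiplicity 3) and 1 - (1) = 0, so det(I - K) = 0. (Direct check: I - K =
[[1, -2, -3, -3],
 [0, 3, 3, 3],
 [0, -2, -2, -3],
 [0, 0, 0, 1]]
has determinant 0.) So 1 is an eigenvalue of K and (I - K) is not invertible. The finite-dimensional Fredholm alternative says: either (I - K) is invertible, or ker(I - K) ≠ {0} and then range(I - K) = ker((I - K)^*)^⊥, with dim ker(I - K) = dim ker((I - K)^*). We are in the second case, so we need both kernels. Kernel of I - K: (I - K) u = u - u (v·u) = u - u = 0, so ker(I - K) = span{u} = span{(1, -1, 1, 0)} (it is exactly 1-dimensional because rank(I - K) = 3). Kernel of the adjoint: K is real, so (I - K)^* = I - K^T = I - v u^T, and (I - v u^T) v = v - v (u·v) = 0; hence ker((I - K)^*) = span{v} = span{(0, 2, 3, 3)}. Therefore (I - K) x = y is solvable iff <y, v> = 0, i.e. iff 2y_2 + 3y_3 + 3y_4 = 0. When this holds, K y = u (v·y) = 0, so (I - K) y = y and x = y is a particular solution; the full solution set is the line x = y + c·u = y + c·(1, -1, 1, 0), c ∈ C.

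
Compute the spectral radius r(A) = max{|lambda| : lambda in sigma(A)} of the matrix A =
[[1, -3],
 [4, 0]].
r(A) = sqrt(12) ≈ 3.4641

The eigenvalues of A are the roots of its characteristic polynomial. With M = A (coefficients from the trace and determinant):
  p(λ) = det(λ I - M) = λ^2 - λ + 12.
For λ^2 - λ + 12 the discriminant is -47. It is negative, so the roots are the complex-conjugate pair λ = 1/2 ± (sqrt(47)/2) i ≈ 0.5 ± 3.4278i. For a conjugate pair the product of the roots equals the constant term, so |λ|^2 = 12 and |λ| = sqrt(12) ≈ 3.4641.
Thus the eigenvalues (to 4 decimals) are 0.5 ± 3.4278i (modulus 3.4641). The spectral radius is the largest modulus: r(A) = sqrt(12) ≈ 3.4641. (Cross-check: r(A) ≤ ||A||_2 ≈ 4.2426; equality holds whenever A is normal, though it can also hold for some non-normal A.)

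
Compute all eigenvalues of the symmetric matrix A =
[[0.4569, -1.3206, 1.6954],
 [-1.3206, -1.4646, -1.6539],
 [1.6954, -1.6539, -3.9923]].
sigma(A) ≈ {-5, -2, 2}

A is real symmetric, so its spectrum consists of real eigenvalues. Expanding the characteristic polynomial of the displayed matrix gives
  det(λ I - A) = p(λ) = λ^3 + (5)λ^2 + (-4)λ + (-20).
Solving p(λ) = 0 yields eigenvalues ≈ -5, -2, 2. (A is shown rounded to 4 decimals, so these recover the underlying integer eigenvalues to within that precision.)
Verification: the trace of A = -5 equals the sum of eigenvalues -5, and det(A) ≈ 20.0001 matches the eigenvalue product 20.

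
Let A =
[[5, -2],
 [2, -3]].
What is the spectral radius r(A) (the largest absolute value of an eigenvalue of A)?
r(A) = (2 + sqrt(48))/2 ≈ 4.4641

The eigenvalues of A are the roots of its characteristic polynomial. With M = A (coefficients from the trace and determinant):
  p(λ) = det(λ I - M) = λ^2 - 2λ - 11.
For λ^2 - 2λ - 11 the discriminant is 48. It is nonnegative but not a perfect square, so the roots are real and irrational: λ = (2 ± sqrt(48))/2 ≈ 4.4641, -2.4641.
Thus the eigenvalues (to 4 decimals) are 4.4641 (modulus 4.4641); -2.4641 (modulus 2.4641). The spectral radius is the largest modulus: r(A) = (2 + sqrt(48))/2 ≈ 4.4641. (Cross-check: r(A) ≤ ||A||_2 ≈ 6.2361; equality holds whenever A is normal, though it can also hold for some non-normal A.)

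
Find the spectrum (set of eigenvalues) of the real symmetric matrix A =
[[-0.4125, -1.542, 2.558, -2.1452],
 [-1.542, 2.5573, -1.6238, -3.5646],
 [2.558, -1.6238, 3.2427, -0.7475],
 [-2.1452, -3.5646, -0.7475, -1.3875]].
sigma(A) ≈ {-5, -1, 4, 6}

A is real symmetric, so its spectrum consists of real eigenvalues. Expanding the characteristic polynomial of the displayed matrix gives
  det(λ I - A) = p(λ) = λ^4 + (-4)λ^3 + (-31)λ^2 + (94)λ + (120).
Solving p(λ) = 0 yields eigenvalues ≈ -5, -1, 4, 6. (A is shown rounded to 4 decimals, so these recover the underlying integer eigenvalues to within that precision.)
Verification: the trace of A = 4 equals the sum of eigenvalues 4, and det(A) ≈ 120.0000 matches the eigenvalue product 120.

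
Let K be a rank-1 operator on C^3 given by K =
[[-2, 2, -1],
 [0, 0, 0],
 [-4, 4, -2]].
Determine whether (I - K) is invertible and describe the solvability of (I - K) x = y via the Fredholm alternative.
(I - K) is invertible (det(I - K) = 5 ≠ 0), so for every y in C^3 the equation (I - K) x = y has a unique solution.

K has rank 1, so it is an outer product K = u v^T: every row of K is a multiple of one row vector. Reading off the entries, u = (1, 0, 2) and v = (-2, 2, -1) (row i of K equals u_i·v^T). A rank-one matrix u v^T satisfies K u = u (v·u) and kills the (2)-dimensional subspace v^⊥, so its characteristic polynomial is lambda^2 (lambda - v·u) with v·u = tr K = -4. Hence the eigenvalues of I - K are 1 (multiplicity 2) and 1 - (-4) = 5, so det(I - K) = 5. (Direct check: I - K =
[[3, -2, 1],
 [0, 1, 0],
 [4, -4, 3]]
has determinant 5.) The finite-dimensional Fredholm alternative says: either (I - K) is invertible, or ker(I - K) ≠ {0} and then range(I - K) = ker((I - K)^*)^⊥, with dim ker(I - K) = dim ker((I - K)^*). Since det(I - K) ≠ 0, 1 is not an eigenvalue of K and ker(I - K) = {0}, so we are in the first case: for every y there is a unique x = (I - K)^(-1) y. Explicitly, by the Sherman–Morrison formula, (I - u v^T)^(-1) = I + u v^T/(1 - v·u), i.e. (I - K)^(-1) = I + K/(5).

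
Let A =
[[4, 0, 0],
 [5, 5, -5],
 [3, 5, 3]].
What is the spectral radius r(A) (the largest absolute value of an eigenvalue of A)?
r(A) = sqrt(40) ≈ 6.3246

The eigenvalues of A are the roots of its characteristic polynomial. With M = A (coefficients from the trace, the sum of principal 2x2 minors, and det A):
  p(λ) = det(λ I - M) = λ^3 - 12λ^2 + 72λ - 160.
By the rational root theorem any rational root is an integer divisor of 160. Testing λ = 4: p(4) = 64 - 192 + 288 - 160 = 0, so λ = 4 is a root. Dividing out (λ - 4) leaves p(λ) = (λ - 4)(λ^2 - 8λ + 40). For λ^2 - 8λ + 40 the discriminant is -96. It is negative, so the roots are the complex-conjugate pair λ = 4 ± (sqrt(96)/2) i ≈ 4 ± 4.899i. For a conjugate pair the product of the roots equals the constant term, so |λ|^2 = 40 and |λ| = sqrt(40) ≈ 6.3246.
Thus the eigenvalues (to 4 decimals) are 4 ± 4.899i (modulus 6.3246); 4 (modulus 4). The spectral radius is the largest modulus: r(A) = sqrt(40) ≈ 6.3246. (Cross-check: r(A) ≤ ||A||_2 ≈ 9.7731; equality holds whenever A is normal, though it can also hold for some non-normal A.)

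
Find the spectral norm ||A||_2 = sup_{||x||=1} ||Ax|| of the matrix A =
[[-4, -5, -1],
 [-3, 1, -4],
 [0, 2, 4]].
||A||_2 ≈ 7.5734 (= sqrt(largest eigenvalue of A^T A))

||A||_2 = sigma_max(A) = sqrt(lambda_max(A^T A)). Form the symmetric matrix M = A^T A =
[[25, 17, 16],
 [17, 30, 9],
 [16, 9, 33]].
Its characteristic polynomial (trace, sum of principal 2x2 minors, determinant of M give the coefficients) is
  p(λ) = det(λ I - M) = λ^3 - 88λ^2 + 1939λ - 10404.
No integer candidate from the rational root theorem (±divisors of 10404) is a root, so the roots are irrational. The cubic discriminant is Δ = 626773668 > 0, so there are three distinct real roots. p(8) = -12 and p(9) = 648 have opposite signs, so a root lies in (8, 9); Newton's method refines it to λ ≈ 8.0166. p(22) = 310 and p(23) = -192 have opposite signs, so a root lies in (22, 23); Newton's method refines it to λ ≈ 22.627. p(57) = -600 and p(58) = 1138 have opposite signs, so a root lies in (57, 58); Newton's method refines it to λ ≈ 57.3564. Check (Vieta): the three roots sum to 88, matching tr M = 88.
So the eigenvalues of A^T A are ≈ 8.0166, 22.627, 57.3564 (all ≥ 0, as they must be for A^T A). The largest is λ_max ≈ 57.3564, hence ||A||_2 = sqrt(λ_max) ≈ 7.5734.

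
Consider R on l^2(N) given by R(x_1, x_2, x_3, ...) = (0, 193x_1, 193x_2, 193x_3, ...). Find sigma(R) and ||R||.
sigma(R) = closed disk {z in C : |z| ≤ 193}; ||R|| = 193

Note R = 193·U where U is the unit right shift (U x)_k = x_{k-1} (with x_0 := 0); so ||R|| = 193||U|| and sigma(R) = 193·sigma(U). ||R x||^2 = sum_{k≥1} |193x_k|^2 = 37249||x||^2, so ||R|| = 193 and sigma(R) ⊂ {|z| ≤ 193}. For any |lambda| < 193, the equation (R - lambda I) x = 0 forces x_1 = 0, then 193x_k = lambda x_{k+1} ⇒ x = 0, so R has no eigenvalues. But (R - lambda I) is not surjective for |lambda| < 193: solving (R - lambda I) x = e_1 would require x_n proportional to (lambda/193)^(-n), which is not in l^2. So every |lambda| < 193 lies in the residual spectrum. The boundary |lambda| = 193 is in the approximate point spectrum (the spectrum is closed). Hence sigma(R) is the closed disk of radius 193.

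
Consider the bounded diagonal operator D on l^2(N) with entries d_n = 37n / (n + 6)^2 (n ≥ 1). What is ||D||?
||D|| = 37/24 (attained at n = 6)

For D diagonal, ||D|| = sup_n |d_n|. Treat f(x) = 37x / (x + 6)^2 for real x > 0. By the quotient rule, f'(x) = 37(6 - x)/(x + 6)^3, which is positive for x < 6 and negative for x > 6. So f has a unique maximum at x = 6, and since 6 is a positive integer, the supremum over n ≥ 1 is attained at n = 6: d_6 = 37·6/(6 + 6)^2 = 37·6/144 = 37/24. Hence ||D|| = 37/24.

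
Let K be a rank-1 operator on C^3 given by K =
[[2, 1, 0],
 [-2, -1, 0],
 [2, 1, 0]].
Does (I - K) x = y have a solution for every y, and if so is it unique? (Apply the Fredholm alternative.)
(I - K) is singular (det(I - K) = 0, i.e. 1 ∈ sigma(K)). (I - K) x = y is solvable iff y ⊥ ker((I - K)^*) = span{(2, 1, 0)}, i.e. iff 2y_1 + y_2 = 0. When solvable, the solutions are x = y + c·(1, -1, 1), c arbitrary (ker(I - K) = span{(1, -1, 1)}, dimension 1).

K has rank 1, so it is an outer product K = u v^T: every row of K is a multiple of one row vector. Reading off the entries, u = (1, -1, 1) and v = (2, 1, 0) (row i of K equals u_i·v^T). A rank-one matrix u v^T satisfies K u = u (v·u) and kills the (2)-dimensional subspace v^⊥, so its characteristic polynomial is lambda^2 (lambda - v·u) with v·u = tr K = 1. Hence the eigenvalues of I - K are 1 (multiplicity 2) and 1 - (1) = 0, so det(I - K) = 0. (Direct check: I - K =
[[-1, -1, 0],
 [2, 2, 0],
 [-2, -1, 1]]
has determinant 0.) So 1 is an eigenvalue of K and (I - K) is not invertible. The finite-dimensional Fredholm alternative says: either (I - K) is invertible, or ker(I - K) ≠ {0} and then range(I - K) = ker((I - K)^*)^⊥, with dim ker(I - K) = dim ker((I - K)^*). We are in the second case, so we need both kernels. Kernel of I - K: (I - K) u = u - u (v·u) = u - u = 0, so ker(I - K) = span{u} = span{(1, -1, 1)} (it is exactly 1-dimensional because rank(I - K) = 2). Kernel of the adjoint: K is real, so (I - K)^* = I - K^T = I - v u^T, and (I - v u^T) v = v - v (u·v) = 0; hence ker((I - K)^*) = span{v} = span{(2, 1, 0)}. Therefore (I - K) x = y is solvable iff <y, v> = 0, i.e. iff 2y_1 + y_2 = 0. When this holds, K y = u (v·y) = 0, so (I - K) y = y and x = y is a particular solution; the full solution set is the line x = y + c·u = y + c·(1, -1, 1), c ∈ C.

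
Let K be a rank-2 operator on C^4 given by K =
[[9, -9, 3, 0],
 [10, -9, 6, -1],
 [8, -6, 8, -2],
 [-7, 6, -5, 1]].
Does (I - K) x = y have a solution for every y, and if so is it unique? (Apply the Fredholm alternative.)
(I - K) is invertible (det(I - K) = 17 ≠ 0), so for every y in C^4 the equation (I - K) x = y has a unique solution.

K has rank 2 and factors as K = U V^T = u1 v1^T + u2 v2^T with u1 = (-3, -3, -2, 2), v1 = (-3, 3, -1, 0), u2 = (0, 1, 2, -1), v2 = (1, 0, 3, -1) (multiplying out reproduces the displayed K). The nonzero eigenvalues of U V^T coincide with those of the 2 x 2 matrix G = V^T U = [[v1·u1, v1·u2], [v2·u1, v2·u2]] = [[2, 1], [-11, 7]], and by the Sylvester determinant identity det(I_4 - U V^T) = det(I_2 - V^T U) = det([[-1, -1], [11, -6]]) = (-1)(-6) - (-1)(11) = 17. (Direct check: I - K =
[[-8, 9, -3, 0],
 [-10, 10, -6, 1],
 [-8, 6, -7, 2],
 [7, -6, 5, 0]]
has determinant 17.) The finite-dimensional Fredholm alternative says: either (I - K) is invertible, or ker(I - K) ≠ {0} and then range(I - K) = ker((I - K)^*)^⊥, with dim ker(I - K) = dim ker((I - K)^*). Since det(I - K) ≠ 0, 1 is not an eigenvalue of K and ker(I - K) = {0}, so we are in the first case: for every y there is a unique x = (I - K)^(-1) y. (Explicitly, by the Woodbury identity, (I - U V^T)^(-1) = I + U (I_2 - G)^(-1) V^T.)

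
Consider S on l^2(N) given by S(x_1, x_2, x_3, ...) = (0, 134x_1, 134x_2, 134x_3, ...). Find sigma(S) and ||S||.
sigma(S) = closed disk {z in C : |z| ≤ 134}; ||S|| = 134

Note S = 134·U where U is the unit right shift (U x)_k = x_{k-1} (with x_0 := 0); so ||S|| = 134||U|| and sigma(S) = 134·sigma(U). ||S x||^2 = sum_{k≥1} |134x_k|^2 = 17956||x||^2, so ||S|| = 134 and sigma(S) ⊂ {|z| ≤ 134}. For any |lambda| < 134, the equation (S - lambda I) x = 0 forces x_1 = 0, then 134x_k = lambda x_{k+1} ⇒ x = 0, so S has no eigenvalues. But (S - lambda I) is not surjective for |lambda| < 134: solving (S - lambda I) x = e_1 would require x_n proportional to (lambda/134)^(-n), which is not in l^2. So every |lambda| < 134 lies in the residual spectrum. The boundary |lambda| = 134 is in the approximate point spectrum (the spectrum is closed). Hence sigma(S) is the closed disk of radius 134.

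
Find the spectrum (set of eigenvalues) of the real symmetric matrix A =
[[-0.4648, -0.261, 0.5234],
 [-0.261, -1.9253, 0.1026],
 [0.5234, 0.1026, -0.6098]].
sigma(A) ≈ {-2, -1, 0}

A is real symmetric, so its spectrum consists of real eigenvalues. Expanding the characteristic polynomial of the displayed matrix gives
  det(λ I - A) = p(λ) = λ^3 + (3)λ^2 + (2)λ + (0).
Solving p(λ) = 0 yields eigenvalues ≈ -2, -1, 0. (A is shown rounded to 4 decimals, so these recover the underlying integer eigenvalues to within that precision.)
Verification: the trace of A = -3 equals the sum of eigenvalues -3, and det(A) ≈ 0.0001 matches the eigenvalue product 0.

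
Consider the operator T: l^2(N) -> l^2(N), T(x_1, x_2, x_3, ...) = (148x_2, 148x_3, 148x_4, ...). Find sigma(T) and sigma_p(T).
sigma(T) = closed disk {z in C : |z| ≤ 148}; sigma_p(T) = open disk {z in C : |z| < 148}

Note T = 148·V where V is the unit left shift (V x)_k = x_{k+1}; so sigma(T) = 148·sigma(V) and ||T|| = 148||V||. ||T x||^2 = 21904sum_{k≥2} |x_k|^2 ≤ 21904||x||^2, with equality on {x : x_1 = 0}, so ||T|| = 148. For any lambda with |lambda| < 148, set r = lambda/148 (|r| < 1); the vector x = (1, r, r^2, ...) is in l^2 and satisfies T x = 148(r, r^2, ...) = lambda x, so lambda is an eigenvalue. On the boundary |lambda| = 148 the geometric series diverges, so no l^2 eigenvector exists, but these lambda lie in the approximate point spectrum. Hence sigma(T) is the closed disk of radius 148 and sigma_p(T) is the open disk.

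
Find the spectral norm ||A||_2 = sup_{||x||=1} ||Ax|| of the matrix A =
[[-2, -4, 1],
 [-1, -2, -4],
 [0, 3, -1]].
||A||_2 ≈ 5.727 (= sqrt(largest eigenvalue of A^T A))

||A||_2 = sigma_max(A) = sqrt(lambda_max(A^T A)). Form the symmetric matrix M = A^T A =
[[5, 10, 2],
 [10, 29, 1],
 [2, 1, 18]].
Its characteristic polynomial (trace, sum of principal 2x2 minors, determinant of M give the coefficients) is
  p(λ) = det(λ I - M) = λ^3 - 52λ^2 + 652λ - 729.
No integer candidate from the rational root theorem (±divisors of 729) is a root, so the roots are irrational. The cubic discriminant is Δ = 61336437 > 0, so there are three distinct real roots. p(1) = -128 and p(2) = 375 have opposite signs, so a root lies in (1, 2); Newton's method refines it to λ ≈ 1.2373. p(17) = 240 and p(18) = -9 have opposite signs, so a root lies in (17, 18); Newton's method refines it to λ ≈ 17.9637. p(32) = -345 and p(33) = 96 have opposite signs, so a root lies in (32, 33); Newton's method refines it to λ ≈ 32.799. Check (Vieta): the three roots sum to 52, matching tr M = 52.
So the eigenvalues of A^T A are ≈ 1.2373, 17.9637, 32.799 (all ≥ 0, as they must be for A^T A). The largest is λ_max ≈ 32.799, hence ||A||_2 = sqrt(λ_max) ≈ 5.727.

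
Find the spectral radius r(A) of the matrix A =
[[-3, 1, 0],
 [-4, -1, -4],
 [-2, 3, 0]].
r(A) ≈ 3.8754

The eigenvalues of A are the roots of its characteristic polynomial. With M = A (coefficients from the trace, the sum of principal 2x2 minors, and det A):
  p(λ) = det(λ I - M) = λ^3 + 4λ^2 + 19λ + 28.
No integer candidate from the rational root theorem (±divisors of 28) is a root, so the roots are irrational. The cubic discriminant is Δ = -11692 < 0, so there is one real root and a complex-conjugate pair. p(-2) = -2 and p(-1) = 12 have opposite signs, so a root lies in (-2, -1); Newton's method refines it to λ ≈ -1.8644. Dividing out (λ - (-1.8644)) leaves approximately λ^2 + 2.1356λ + 15.0184. For λ^2 + 2.1356λ + 15.0184 the discriminant is -55.5127. It is negative, so the remaining roots are the complex-conjugate pair λ ≈ -1.0678 ± 3.7253i. Their product equals the constant term, so |λ|^2 ≈ 15.0184 and |λ| ≈ 3.8754.
Thus the eigenvalues (to 4 decimals) are -1.8644 (modulus 1.8644); -1.0678 ± 3.7253i (modulus 3.8754). The spectral radius is the largest modulus: r(A) ≈ 3.8754. (Cross-check: r(A) ≤ ||A||_2 ≈ 6.3168; equality holds whenever A is normal, though it can also hold for some non-normal A.)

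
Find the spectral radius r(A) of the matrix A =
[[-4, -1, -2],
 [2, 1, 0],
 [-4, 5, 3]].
r(A) ≈ 5.0701

The eigenvalues of A are the roots of its characteristic polynomial. With M = A (coefficients from the trace, the sum of principal 2x2 minors, and det A):
  p(λ) = det(λ I - M) = λ^3 - 19λ + 34.
No integer candidate from the rational root theorem (±divisors of 34) is a root, so the roots are irrational. The cubic discriminant is Δ = -3776 < 0, so there is one real root and a complex-conjugate pair. p(-6) = -68 and p(-5) = 4 have opposite signs, so a root lies in (-6, -5); Newton's method refines it to λ ≈ -5.0701. Dividing out (λ - (-5.0701)) leaves approximately λ^2 - 5.0701λ + 6.706. For λ^2 - 5.0701λ + 6.706 the discriminant is -1.1179. It is negative, so the remaining roots are the complex-conjugate pair λ ≈ 2.5351 ± 0.5287i. Their product equals the constant term, so |λ|^2 ≈ 6.706 and |λ| ≈ 2.5896.
Thus the eigenvalues (to 4 decimals) are -5.0701 (modulus 5.0701); 2.5351 ± 0.5287i (modulus 2.5896). The spectral radius is the largest modulus: r(A) ≈ 5.0701. (Cross-check: r(A) ≤ ||A||_2 ≈ 7.1615; equality holds whenever A is normal, though it can also hold for some non-normal A.)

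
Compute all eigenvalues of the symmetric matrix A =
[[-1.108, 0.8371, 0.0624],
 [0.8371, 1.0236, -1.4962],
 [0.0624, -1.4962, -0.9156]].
sigma(A) ≈ {-2, -1, 2}

A is real symmetric, so its spectrum consists of real eigenvalues. Expanding the characteristic polynomial of the displayed matrix gives
  det(λ I - A) = p(λ) = λ^3 + (1)λ^2 + (-4)λ + (-4).
Solving p(λ) = 0 yields eigenvalues ≈ -2, -1, 2. (A is shown rounded to 4 decimals, so these recover the underlying integer eigenvalues to within that precision.)
Verification: the trace of A = -1 equals the sum of eigenvalues -1, and det(A) ≈ 4.0001 matches the eigenvalue product 4.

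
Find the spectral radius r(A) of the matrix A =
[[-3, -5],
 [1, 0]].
r(A) = sqrt(5) ≈ 2.2361

The eigenvalues of A are the roots of its characteristic polynomial. With M = A (coefficients from the trace and determinant):
  p(λ) = det(λ I - M) = λ^2 + 3λ + 5.
For λ^2 + 3λ + 5 the discriminant is -11. It is negative, so the roots are the complex-conjugate pair λ = -3/2 ± (sqrt(11)/2) i ≈ -1.5 ± 1.6583i. For a conjugate pair the product of the roots equals the constant term, so |λ|^2 = 5 and |λ| = sqrt(5) ≈ 2.2361.
Thus the eigenvalues (to 4 decimals) are -1.5 ± 1.6583i (modulus 2.2361). The spectral radius is the largest modulus: r(A) = sqrt(5) ≈ 2.2361. (Cross-check: r(A) ≤ ||A||_2 ≈ 5.8541; equality holds whenever A is normal, though it can also hold for some non-normal A.)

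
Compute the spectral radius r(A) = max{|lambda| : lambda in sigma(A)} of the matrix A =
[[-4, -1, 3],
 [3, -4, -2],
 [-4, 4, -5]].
r(A) = 7

The eigenvalues of A are the roots of its characteristic polynomial. With M = A (coefficients from the trace, the sum of principal 2x2 minors, and det A):
  p(λ) = det(λ I - M) = λ^3 + 13λ^2 + 79λ + 147.
By the rational root theorem any rational root is an integer divisor of 147. Testing λ = -3: p(-3) = -27 + 117 - 237 + 147 = 0, so λ = -3 is a root. Dividing out (λ + 3) leaves p(λ) = (λ + 3)(λ^2 + 10λ + 49). For λ^2 + 10λ + 49 the discriminant is -96. It is negative, so the roots are the complex-conjugate pair λ = -5 ± (sqrt(96)/2) i ≈ -5 ± 4.899i. For a conjugate pair the product of the roots equals the constant term, so |λ|^2 = 49 and |λ| = sqrt(49) = 7.
Thus the eigenvalues (to 4 decimals) are -5 ± 4.899i (modulus 7); -3 (modulus 3). The spectral radius is the largest modulus: r(A) = 7. (Cross-check: r(A) ≤ ||A||_2 ≈ 8.1324; equality holds whenever A is normal, though it can also hold for some non-normal A.)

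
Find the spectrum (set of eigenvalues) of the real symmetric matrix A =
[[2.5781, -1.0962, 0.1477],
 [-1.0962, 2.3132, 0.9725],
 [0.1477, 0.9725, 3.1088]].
sigma(A) ≈ {1, 3, 4}

A is real symmetric, so its spectrum consists of real eigenvalues. Expanding the characteristic polynomial of the displayed matrix gives
  det(λ I - A) = p(λ) = λ^3 + (-8)λ^2 + (19)λ + (-12).
Solving p(λ) = 0 yields eigenvalues ≈ 1, 3, 4. (A is shown rounded to 4 decimals, so these recover the underlying integer eigenvalues to within that precision.)
Verification: the trace of A = 8 equals the sum of eigenvalues 8, and det(A) ≈ 12.0005 matches the eigenvalue product 12.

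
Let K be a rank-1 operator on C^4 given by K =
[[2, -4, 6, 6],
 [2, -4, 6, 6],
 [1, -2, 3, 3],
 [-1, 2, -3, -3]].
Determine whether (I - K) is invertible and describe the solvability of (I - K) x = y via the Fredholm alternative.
(I - K) is invertible (det(I - K) = 3 ≠ 0), so for every y in C^4 the equation (I - K) x = y has a unique solution.

K has rank 1, so it is an outer product K = u v^T: every row of K is a multiple of one row vector. Reading off the entries, u = (2, 2, 1, -1) and v = (1, -2, 3, 3) (row i of K equals u_i·v^T). A rank-one matrix u v^T satisfies K u = u (v·u) and kills the (3)-dimensional subspace v^⊥, so its characteristic polynomial is lambda^3 (lambda - v·u) with v·u = tr K = -2. Hence the eigenvalues of I - K are 1 (multiplicity 3) and 1 - (-2) = 3, so det(I - K) = 3. (Direct check: I - K =
[[-1, 4, -6, -6],
 [-2, 5, -6, -6],
 [-1, 2, -2, -3],
 [1, -2, 3, 4]]
has determinant 3.) The finite-dimensional Fredholm alternative says: either (I - K) is invertible, or ker(I - K) ≠ {0} and then range(I - K) = ker((I - K)^*)^⊥, with dim ker(I - K) = dim ker((I - K)^*). Since det(I - K) ≠ 0, 1 is not an eigenvalue of K and ker(I - K) = {0}, so we are in the first case: for every y there is a unique x = (I - K)^(-1) y. Explicitly, by the Sherman–Morrison formula, (I - u v^T)^(-1) = I + u v^T/(1 - v·u), i.e. (I - K)^(-1) = I + K/(3).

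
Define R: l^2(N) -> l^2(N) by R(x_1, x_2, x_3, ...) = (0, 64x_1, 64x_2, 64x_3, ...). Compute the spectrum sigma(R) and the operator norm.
sigma(R) = closed disk {z in C : |z| ≤ 64}; ||R|| = 64

Note R = 64·U where U is the unit right shift (U x)_k = x_{k-1} (with x_0 := 0); so ||R|| = 64||U|| and sigma(R) = 64·sigma(U). ||R x||^2 = sum_{k≥1} |64x_k|^2 = 4096||x||^2, so ||R|| = 64 and sigma(R) ⊂ {|z| ≤ 64}. For any |lambda| < 64, the equation (R - lambda I) x = 0 forces x_1 = 0, then 64x_k = lambda x_{k+1} ⇒ x = 0, so R has no eigenvalues. But (R - lambda I) is not surjective for |lambda| < 64: solving (R - lambda I) x = e_1 would require x_n proportional to (lambda/64)^(-n), which is not in l^2. So every |lambda| < 64 lies in the residual spectrum. The boundary |lambda| = 64 is in the approximate point spectrum (the spectrum is closed). Hence sigma(R) is the closed disk of radius 64.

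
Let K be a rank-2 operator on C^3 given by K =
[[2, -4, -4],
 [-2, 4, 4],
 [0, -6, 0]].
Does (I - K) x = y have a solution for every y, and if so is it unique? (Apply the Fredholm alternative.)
(I - K) is invertible (det(I - K) = 19 ≠ 0), so for every y in C^3 the equation (I - K) x = y has a unique solution.

K has rank 2 and factors as K = U V^T = u1 v1^T + u2 v2^T with u1 = (-1, 1, 3), v1 = (-1, 1, 2), u2 = (-1, 1, -3), v2 = (-1, 3, 2) (multiplying out reproduces the displayed K). The nonzero eigenvalues of U V^T coincide with those of the 2 x 2 matrix G = V^T U = [[v1·u1, v1·u2], [v2·u1, v2·u2]] = [[8, -4], [10, -2]], and by the Sylvester determinant identity det(I_3 - U V^T) = det(I_2 - V^T U) = det([[-7, 4], [-10, 3]]) = (-7)(3) - (4)(-10) = 19. (Direct check: I - K =
[[-1, 4, 4],
 [2, -3, -4],
 [0, 6, 1]]
has determinant 19.) The finite-dimensional Fredholm alternative says: either (I - K) is invertible, or ker(I - K) ≠ {0} and then range(I - K) = ker((I - K)^*)^⊥, with dim ker(I - K) = dim ker((I - K)^*). Since det(I - K) ≠ 0, 1 is not an eigenvalue of K and ker(I - K) = {0}, so we are in the first case: for every y there is a unique x = (I - K)^(-1) y. (Explicitly, by the Woodbury identity, (I - U V^T)^(-1) = I + U (I_2 - G)^(-1) V^T.)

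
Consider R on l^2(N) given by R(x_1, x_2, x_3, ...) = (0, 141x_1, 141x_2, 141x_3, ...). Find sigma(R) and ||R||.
sigma(R) = closed disk {z in C : |z| ≤ 141}; ||R|| = 141

Note R = 141·U where U is the unit right shift (U x)_k = x_{k-1} (with x_0 := 0); so ||R|| = 141||U|| and sigma(R) = 141·sigma(U). ||R x||^2 = sum_{k≥1} |141x_k|^2 = 19881||x||^2, so ||R|| = 141 and sigma(R) ⊂ {|z| ≤ 141}. For any |lambda| < 141, the equation (R - lambda I) x = 0 forces x_1 = 0, then 141x_k = lambda x_{k+1} ⇒ x = 0, so R has no eigenvalues. But (R - lambda I) is not surjective for |lambda| < 141: solving (R - lambda I) x = e_1 would require x_n proportional to (lambda/141)^(-n), which is not in l^2. So every |lambda| < 141 lies in the residual spectrum. The boundary |lambda| = 141 is in the approximate point spectrum (the spectrum is closed). Hence sigma(R) is the closed disk of radius 141.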